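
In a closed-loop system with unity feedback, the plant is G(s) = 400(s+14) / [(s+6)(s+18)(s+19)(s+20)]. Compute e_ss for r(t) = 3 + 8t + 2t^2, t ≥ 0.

infinity

The open loop has no poles at the origin → type 0 system. By superposition:
  • 3: e_ss = 3/(1+K_p) with K_p=70/513 → 1539/583.
  • 8t: a type-0 system cannot track it, e_ss → ∞.
  • 2t^2: a type-0 system cannot track it, e_ss → ∞.
The unbounded component dominates.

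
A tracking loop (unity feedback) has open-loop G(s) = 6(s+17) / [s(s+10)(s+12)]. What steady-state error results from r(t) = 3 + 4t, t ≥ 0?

The open loop has one pole at the origin → type 1 system. By superposition:
  • 3: tracked with zero error.
  • 4t: e_ss = 4/K_v with K_v=0.85 → 80/17.
Total e_ss = 80/17.

80/17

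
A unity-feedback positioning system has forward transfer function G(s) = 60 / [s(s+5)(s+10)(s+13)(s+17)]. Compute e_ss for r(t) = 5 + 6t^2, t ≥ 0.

infinity

One free integrator in G(s): this is a type 1 system. Treating each term separately:
  • 5: tracked with zero error.
  • 6t^2: a type-1 system cannot track it, e_ss → ∞.
The unbounded component dominates.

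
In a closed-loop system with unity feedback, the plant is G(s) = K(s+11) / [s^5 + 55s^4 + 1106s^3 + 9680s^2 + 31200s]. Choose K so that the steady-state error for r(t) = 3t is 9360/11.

10

Factoring s from the denominator leaves a polynomial with constant term 31200, so the system is type 1.
K_v = lim_{s→0} s·G(s) = K·11 / 31200 = (11/31200)·K.
e_ss = 3/K_v = 9360/11 ⇒ K_v = 11/3120 ⇒ K = (11/3120)/(11/31200) = 10.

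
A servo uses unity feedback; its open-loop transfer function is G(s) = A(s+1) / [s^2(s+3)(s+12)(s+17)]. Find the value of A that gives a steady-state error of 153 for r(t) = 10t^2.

80

Two free integrators in G(s): this is a type 2 system.
K_a = lim_{s→0} s^2·G(s) = A·1 / (3·12·17) = (1/612)·A.
e_ss = 20/K_a = 153 ⇒ K_a = 20/153 ⇒ A = (20/153)/(1/612) = 80.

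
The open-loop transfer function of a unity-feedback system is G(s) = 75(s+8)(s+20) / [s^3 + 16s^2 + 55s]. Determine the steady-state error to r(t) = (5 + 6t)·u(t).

0.0275

The denominator has no term below 55s — 1 pole at s=0, type 1. Treating each term separately:
  • 5: tracked with zero error.
  • 6t: e_ss = 6/K_v with K_v=2400/11 → 0.0275.
Total e_ss = 0.0275.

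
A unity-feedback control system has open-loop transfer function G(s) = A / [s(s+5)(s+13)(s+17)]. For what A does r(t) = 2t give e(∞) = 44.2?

System type = 1 (one pole at s=0).
K_v = lim_{s→0} s·G(s) = A / (5·13·17) = (1/1105)·A.
e_ss = 2/K_v = 44.2 ⇒ K_v = 10/221 ⇒ A = (10/221)/(1/1105) = 50.

50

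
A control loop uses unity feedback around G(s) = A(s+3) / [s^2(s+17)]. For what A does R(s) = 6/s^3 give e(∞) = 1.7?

Two free integrators in G(s): this is a type 2 system.
K_a = lim_{s→0} s^2·G(s) = A·3 / (17) = (3/17)·A.
e_ss = 6/K_a = 1.7 ⇒ K_a = 60/17 ⇒ A = (60/17)/(3/17) = 20.

20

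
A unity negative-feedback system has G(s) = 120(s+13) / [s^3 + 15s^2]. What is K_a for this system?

104

Factoring s^2 from the denominator leaves a polynomial with constant term 15, so the system is type 2.
K_a = lim_{s→0} s^2·G(s) = 120·13 / 15 = 104.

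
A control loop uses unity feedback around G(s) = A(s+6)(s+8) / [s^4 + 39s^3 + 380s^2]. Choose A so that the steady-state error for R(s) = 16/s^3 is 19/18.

Lowest-order denominator term is 380s^2, so the open loop has 2 poles at the origin → type 2 system.
K_a = lim_{s→0} s^2·G(s) = A·6·8 / 380 = (12/95)·A.
e_ss = 16/K_a = 19/18 ⇒ K_a = 288/19 ⇒ A = (288/19)/(12/95) = 120.

120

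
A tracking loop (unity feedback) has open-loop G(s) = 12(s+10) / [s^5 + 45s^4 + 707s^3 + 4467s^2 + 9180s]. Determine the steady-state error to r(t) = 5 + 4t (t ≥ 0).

Factoring s from the denominator leaves a polynomial with constant term 9180, so the system is type 1. Treating each term separately:
  • 5: tracked with zero error.
  • 4t: e_ss = 4/K_v with K_v=2/153 → 306.
Total e_ss = 306.

306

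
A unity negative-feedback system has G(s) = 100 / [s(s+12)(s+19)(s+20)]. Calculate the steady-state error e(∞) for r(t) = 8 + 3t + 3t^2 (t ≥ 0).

The open loop has one pole at the origin → type 1 system. By superposition:
  • 8: tracked with zero error.
  • 3t: e_ss = 3/K_v with K_v=5/228 → 136.8.
  • 3t^2: a type-1 system cannot track it, e_ss → ∞.
The unbounded component dominates.

infinity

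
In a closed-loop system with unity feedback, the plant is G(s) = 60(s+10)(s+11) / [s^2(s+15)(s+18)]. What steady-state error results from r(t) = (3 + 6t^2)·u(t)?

27/55

The open loop has two poles at the origin → type 2 system. Taking each input component in turn:
  • 3: tracked with zero error.
  • 6t^2: e_ss = 12/K_a with K_a=220/9 → 27/55.
Total e_ss = 27/55.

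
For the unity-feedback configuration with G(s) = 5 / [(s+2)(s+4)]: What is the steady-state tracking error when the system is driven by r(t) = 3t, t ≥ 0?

G(s) has no factors of s in the denominator, so the system is type 0.
K_v = lim_{s→0} s·G(s) = 0; the steady-state error to this ramp input grows without bound.

infinity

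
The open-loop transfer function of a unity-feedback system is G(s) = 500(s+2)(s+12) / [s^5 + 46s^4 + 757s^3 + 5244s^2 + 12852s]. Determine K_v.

The denominator has no term below 12852s — 1 pole at s=0, type 1.
K_v = lim_{s→0} s·G(s) = 500·2·12 / 12852 = 1000/1071.

1000/1071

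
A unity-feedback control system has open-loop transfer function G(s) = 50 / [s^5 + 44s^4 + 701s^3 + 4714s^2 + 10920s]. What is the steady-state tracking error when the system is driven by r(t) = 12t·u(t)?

2620.8

The denominator has no term below 10920s — 1 pole at s=0, type 1.
K_v = lim_{s→0} s·G(s) = 50 / 10920 = 5/1092.
e_ss = 12/K_v = 12/(5/1092) = 2620.8.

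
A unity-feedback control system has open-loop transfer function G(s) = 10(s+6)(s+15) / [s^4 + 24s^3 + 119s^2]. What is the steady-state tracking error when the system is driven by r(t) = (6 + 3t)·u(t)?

The denominator has no term below 119s^2 — 2 poles at s=0, type 2. By superposition:
  • 6: tracked with zero error.
  • 3t: tracked with zero error.
Total e_ss = 0.

0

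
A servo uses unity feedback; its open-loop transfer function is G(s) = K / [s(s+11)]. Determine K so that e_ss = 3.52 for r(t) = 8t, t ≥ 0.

One free integrator in G(s): this is a type 1 system.
K_v = lim_{s→0} s·G(s) = K / (11) = (1/11)·K.
e_ss = 8/K_v = 3.52 ⇒ K_v = 25/11 ⇒ K = (25/11)/(1/11) = 25.

25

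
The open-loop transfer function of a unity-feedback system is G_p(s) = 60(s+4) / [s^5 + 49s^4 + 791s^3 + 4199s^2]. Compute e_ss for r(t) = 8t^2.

4199/15

The denominator has no term below 4199s^2 — 2 poles at s=0, type 2.
K_a = lim_{s→0} s^2·G_p(s) = 60·4 / 4199 = 240/4199.
r(t) = 8t^2 gives R(s) = 16/s^3.
e_ss = 16/K_a = 16/(240/4199) = 4199/15.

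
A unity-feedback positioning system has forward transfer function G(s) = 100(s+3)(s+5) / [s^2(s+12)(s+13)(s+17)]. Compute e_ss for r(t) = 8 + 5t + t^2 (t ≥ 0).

The open loop has two poles at the origin → type 2 system. Taking each input component in turn:
  • 8: tracked with zero error.
  • 5t: tracked with zero error.
  • t^2: e_ss = 2/K_a with K_a=125/221 → 3.536.
Total e_ss = 3.536.

3.536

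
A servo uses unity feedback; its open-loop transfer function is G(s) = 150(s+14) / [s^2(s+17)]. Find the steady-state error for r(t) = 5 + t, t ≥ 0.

Two free integrators in G(s): this is a type 2 system. Treating each term separately:
  • 5: tracked with zero error.
  • t: tracked with zero error.
Total e_ss = 0.

0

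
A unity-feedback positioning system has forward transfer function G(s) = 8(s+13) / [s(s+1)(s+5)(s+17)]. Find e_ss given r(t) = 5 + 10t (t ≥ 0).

425/52

G(s) has one factor of s in the denominator, so the system is type 1. Taking each input component in turn:
  • 5: tracked with zero error.
  • 10t: e_ss = 10/K_v with K_v=104/85 → 425/52.
Total e_ss = 425/52.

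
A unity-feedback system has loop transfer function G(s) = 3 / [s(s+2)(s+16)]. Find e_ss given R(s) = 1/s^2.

One free integrator in G(s): this is a type 1 system.
K_v = lim_{s→0} s·G(s) = 3 / (2·16) = 3/32.
e_ss = 1/K_v = 1/(3/32) = 32/3.

32/3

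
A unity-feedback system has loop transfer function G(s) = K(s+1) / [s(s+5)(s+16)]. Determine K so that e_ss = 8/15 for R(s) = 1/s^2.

G(s) has one factor of s in the denominator, so the system is type 1.
K_v = lim_{s→0} s·G(s) = K·1 / (5·16) = 0.0125·K.
e_ss = 1/K_v = 8/15 ⇒ K_v = 1.875 ⇒ K = 1.875/0.0125 = 150.

150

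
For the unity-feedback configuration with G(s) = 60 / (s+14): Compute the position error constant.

30/7

No free integrators in G(s): this is a type 0 system.
K_p = lim_{s→0} G(s) = 60 / (14) = 30/7.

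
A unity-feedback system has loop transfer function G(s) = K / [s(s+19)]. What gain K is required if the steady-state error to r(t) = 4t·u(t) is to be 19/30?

G(s) has one factor of s in the denominator, so the system is type 1.
K_v = lim_{s→0} s·G(s) = K / (19) = (1/19)·K.
e_ss = 4/K_v = 19/30 ⇒ K_v = 120/19 ⇒ K = (120/19)/(1/19) = 120.

120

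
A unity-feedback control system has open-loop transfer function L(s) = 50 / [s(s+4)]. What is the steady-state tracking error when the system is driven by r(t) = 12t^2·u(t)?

The open loop has one pole at the origin → type 1 system.
K_a = lim_{s→0} s^2·L(s) = 0; the steady-state error to this parabolic input grows without bound.

infinity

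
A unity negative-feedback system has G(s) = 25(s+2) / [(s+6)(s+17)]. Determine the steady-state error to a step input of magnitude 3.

153/76

The open loop has no poles at the origin → type 0 system.
K_p = lim_{s→0} G(s) = 25·2 / (6·17) = 25/51.
e_ss = 3/(1 + K_p) = 3/(76/51) = 153/76.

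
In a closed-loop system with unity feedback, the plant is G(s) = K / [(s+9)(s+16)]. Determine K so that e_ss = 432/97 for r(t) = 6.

50

G(s) has no factors of s in the denominator, so the system is type 0.
K_p = lim_{s→0} G(s) = K / (9·16) = (1/144)·K.
e_ss = 6/(1 + K_p) = 432/97 ⇒ 1 + (1/144)·K = 97/72 ⇒ K = 50.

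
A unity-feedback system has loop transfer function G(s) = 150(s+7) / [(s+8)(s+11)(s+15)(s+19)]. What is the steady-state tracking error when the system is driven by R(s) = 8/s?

The open loop has no poles at the origin → type 0 system.
K_p = lim_{s→0} G(s) = 150·7 / (8·11·15·19) = 35/836.
e_ss = 8/(1 + K_p) = 8/(871/836) = 6688/871.

6688/871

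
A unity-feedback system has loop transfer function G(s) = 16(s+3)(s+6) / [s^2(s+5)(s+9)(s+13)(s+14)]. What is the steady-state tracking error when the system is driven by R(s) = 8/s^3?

227.5

G(s) has two factors of s in the denominator, so the system is type 2.
K_a = lim_{s→0} s^2·G(s) = 16·3·6 / (5·9·13·14) = 16/455.
r(t) = 4t^2 gives R(s) = 8/s^3.
e_ss = 8/K_a = 8/(16/455) = 227.5.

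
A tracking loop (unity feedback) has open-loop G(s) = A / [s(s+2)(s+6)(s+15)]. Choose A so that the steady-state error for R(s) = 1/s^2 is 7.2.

The open loop has one pole at the origin → type 1 system.
K_v = lim_{s→0} s·G(s) = A / (2·6·15) = (1/180)·A.
e_ss = 1/K_v = 7.2 ⇒ K_v = 5/36 ⇒ A = (5/36)/(1/180) = 25.

25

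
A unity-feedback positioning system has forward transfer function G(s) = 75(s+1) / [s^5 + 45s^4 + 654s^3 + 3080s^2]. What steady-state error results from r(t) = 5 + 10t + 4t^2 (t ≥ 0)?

The denominator has no term below 3080s^2 — 2 poles at s=0, type 2. Treating each term separately:
  • 5: tracked with zero error.
  • 10t: tracked with zero error.
  • 4t^2: e_ss = 8/K_a with K_a=15/616 → 4928/15.
Total e_ss = 4928/15.

4928/15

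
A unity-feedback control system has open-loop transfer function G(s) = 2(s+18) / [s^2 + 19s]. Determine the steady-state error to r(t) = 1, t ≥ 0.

0

The denominator has no term below 19s — 1 pole at s=0, type 1.
K_p = ∞ for a type-1 system; e_ss to a step is zero.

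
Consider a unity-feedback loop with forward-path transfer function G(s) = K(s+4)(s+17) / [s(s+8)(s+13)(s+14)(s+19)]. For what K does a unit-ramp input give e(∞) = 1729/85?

System type = 1 (one pole at s=0).
K_v = lim_{s→0} s·G(s) = K·4·17 / (8·13·14·19) = (17/6916)·K.
e_ss = 1/K_v = 1729/85 ⇒ K_v = 85/1729 ⇒ K = (85/1729)/(17/6916) = 20.

20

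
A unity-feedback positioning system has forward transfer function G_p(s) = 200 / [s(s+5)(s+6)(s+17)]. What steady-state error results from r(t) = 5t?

The open loop has one pole at the origin → type 1 system.
K_v = lim_{s→0} s·G_p(s) = 200 / (5·6·17) = 20/51.
e_ss = 5/K_v = 5/(20/51) = 12.75.

12.75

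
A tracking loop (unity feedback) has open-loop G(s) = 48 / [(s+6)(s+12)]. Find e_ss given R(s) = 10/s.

6

The open loop has no poles at the origin → type 0 system.
K_p = lim_{s→0} G(s) = 48 / (6·12) = 2/3.
e_ss = 10/(1 + K_p) = 10/(5/3) = 6.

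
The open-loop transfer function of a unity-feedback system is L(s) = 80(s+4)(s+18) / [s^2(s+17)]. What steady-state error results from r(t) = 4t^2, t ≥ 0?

System type = 2 (two poles at s=0).
K_a = lim_{s→0} s^2·L(s) = 80·4·18 / (17) = 5760/17.
r(t) = 4t^2 gives R(s) = 8/s^3.
e_ss = 8/K_a = 8/(5760/17) = 17/720.

17/720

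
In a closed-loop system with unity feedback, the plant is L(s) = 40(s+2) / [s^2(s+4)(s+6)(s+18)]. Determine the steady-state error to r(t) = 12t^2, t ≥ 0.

The open loop has two poles at the origin → type 2 system.
K_a = lim_{s→0} s^2·L(s) = 40·2 / (4·6·18) = 5/27.
r(t) = 12t^2 gives R(s) = 24/s^3.
e_ss = 24/K_a = 24/(5/27) = 129.6.

129.6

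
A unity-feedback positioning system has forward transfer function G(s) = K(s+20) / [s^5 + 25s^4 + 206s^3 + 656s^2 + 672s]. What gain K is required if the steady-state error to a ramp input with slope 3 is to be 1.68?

The denominator has no term below 672s — 1 pole at s=0, type 1.
K_v = lim_{s→0} s·G(s) = K·20 / 672 = (5/168)·K.
e_ss = 3/K_v = 1.68 ⇒ K_v = 25/14 ⇒ K = (25/14)/(5/168) = 60.

60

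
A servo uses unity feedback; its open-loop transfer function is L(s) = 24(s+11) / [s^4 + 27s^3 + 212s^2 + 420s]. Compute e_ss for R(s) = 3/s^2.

Factoring s from the denominator leaves a polynomial with constant term 420, so the system is type 1.
K_v = lim_{s→0} s·L(s) = 24·11 / 420 = 22/35.
e_ss = 3/K_v = 3/(22/35) = 105/22.

105/22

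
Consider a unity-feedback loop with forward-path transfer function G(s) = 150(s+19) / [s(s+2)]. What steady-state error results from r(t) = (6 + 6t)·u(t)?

2/475

The open loop has one pole at the origin → type 1 system. Treating each term separately:
  • 6: tracked with zero error.
  • 6t: e_ss = 6/K_v with K_v=1425 → 2/475.
Total e_ss = 2/475.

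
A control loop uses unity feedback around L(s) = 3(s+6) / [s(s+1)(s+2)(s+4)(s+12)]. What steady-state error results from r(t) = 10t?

One free integrator in L(s): this is a type 1 system.
K_v = lim_{s→0} s·L(s) = 3·6 / (1·2·4·12) = 0.1875.
e_ss = 10/K_v = 10/0.1875 = 160/3.

160/3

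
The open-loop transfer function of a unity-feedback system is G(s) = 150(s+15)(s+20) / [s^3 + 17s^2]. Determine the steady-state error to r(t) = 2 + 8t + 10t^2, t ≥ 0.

17/2250

Lowest-order denominator term is 17s^2, so the open loop has 2 poles at the origin → type 2 system. By superposition:
  • 2: tracked with zero error.
  • 8t: tracked with zero error.
  • 10t^2: e_ss = 20/K_a with K_a=45000/17 → 17/2250.
Total e_ss = 17/2250.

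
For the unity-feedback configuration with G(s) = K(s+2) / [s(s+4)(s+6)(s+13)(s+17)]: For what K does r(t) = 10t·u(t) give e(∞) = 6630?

4

The open loop has one pole at the origin → type 1 system.
K_v = lim_{s→0} s·G(s) = K·2 / (4·6·13·17) = (1/2652)·K.
e_ss = 10/K_v = 6630 ⇒ K_v = 1/663 ⇒ K = (1/663)/(1/2652) = 4.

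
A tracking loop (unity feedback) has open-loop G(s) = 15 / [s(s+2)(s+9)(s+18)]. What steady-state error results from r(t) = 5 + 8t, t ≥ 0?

One free integrator in G(s): this is a type 1 system. Treating each term separately:
  • 5: tracked with zero error.
  • 8t: e_ss = 8/K_v with K_v=5/108 → 172.8.
Total e_ss = 172.8.

172.8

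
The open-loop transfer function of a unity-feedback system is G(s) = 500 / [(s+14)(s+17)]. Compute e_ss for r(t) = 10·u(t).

1190/369

No free integrators in G(s): this is a type 0 system.
K_p = lim_{s→0} G(s) = 500 / (14·17) = 250/119.
e_ss = 10/(1 + K_p) = 10/(369/119) = 1190/369.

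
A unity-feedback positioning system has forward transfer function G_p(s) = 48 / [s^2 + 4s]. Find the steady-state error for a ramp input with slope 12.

Lowest-order denominator term is 4s, so the open loop has 1 pole at the origin → type 1 system.
K_v = lim_{s→0} s·G_p(s) = 48 / 4 = 12.
e_ss = 12/K_v = 12/12 = 1.

1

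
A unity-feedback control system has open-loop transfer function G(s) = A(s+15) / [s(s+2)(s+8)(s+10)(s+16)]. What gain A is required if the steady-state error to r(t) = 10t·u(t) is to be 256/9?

One free integrator in G(s): this is a type 1 system.
K_v = lim_{s→0} s·G(s) = A·15 / (2·8·10·16) = (3/512)·A.
e_ss = 10/K_v = 256/9 ⇒ K_v = 45/128 ⇒ A = (45/128)/(3/512) = 60.

60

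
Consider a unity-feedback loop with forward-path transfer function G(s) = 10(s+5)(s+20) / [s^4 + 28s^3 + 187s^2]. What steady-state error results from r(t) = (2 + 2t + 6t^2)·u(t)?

The denominator has no term below 187s^2 — 2 poles at s=0, type 2. By superposition:
  • 2: tracked with zero error.
  • 2t: tracked with zero error.
  • 6t^2: e_ss = 12/K_a with K_a=1000/187 → 2.244.
Total e_ss = 2.244.

2.244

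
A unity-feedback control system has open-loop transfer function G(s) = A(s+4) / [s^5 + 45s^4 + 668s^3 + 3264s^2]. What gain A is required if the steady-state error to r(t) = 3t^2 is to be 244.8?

20

Lowest-order denominator term is 3264s^2, so the open loop has 2 poles at the origin → type 2 system.
K_a = lim_{s→0} s^2·G(s) = A·4 / 3264 = (1/816)·A.
e_ss = 6/K_a = 244.8 ⇒ K_a = 5/204 ⇒ A = (5/204)/(1/816) = 20.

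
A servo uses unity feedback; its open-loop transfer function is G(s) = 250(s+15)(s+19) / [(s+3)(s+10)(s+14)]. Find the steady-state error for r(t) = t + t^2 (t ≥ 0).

The open loop has no poles at the origin → type 0 system. Treating each term separately:
  • t: a type-0 system cannot track it, e_ss → ∞.
  • t^2: a type-0 system cannot track it, e_ss → ∞.
The unbounded component dominates.

infinity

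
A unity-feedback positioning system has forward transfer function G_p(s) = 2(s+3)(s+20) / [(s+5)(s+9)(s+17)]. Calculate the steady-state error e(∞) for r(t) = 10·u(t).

G_p(s) has no factors of s in the denominator, so the system is type 0.
K_p = lim_{s→0} G_p(s) = 2·3·20 / (5·9·17) = 8/51.
e_ss = 10/(1 + K_p) = 10/(59/51) = 510/59.

510/59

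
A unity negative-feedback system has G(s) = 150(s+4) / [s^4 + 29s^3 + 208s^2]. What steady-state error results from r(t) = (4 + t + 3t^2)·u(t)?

2.08

The denominator has no term below 208s^2 — 2 poles at s=0, type 2. Taking each input component in turn:
  • 4: tracked with zero error.
  • t: tracked with zero error.
  • 3t^2: e_ss = 6/K_a with K_a=75/26 → 2.08.
Total e_ss = 2.08.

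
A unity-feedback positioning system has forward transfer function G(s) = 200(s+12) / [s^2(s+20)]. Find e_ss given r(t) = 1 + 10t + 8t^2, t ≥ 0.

2/15

System type = 2 (two poles at s=0). Treating each term separately:
  • 1: tracked with zero error.
  • 10t: tracked with zero error.
  • 8t^2: e_ss = 16/K_a with K_a=120 → 2/15.
Total e_ss = 2/15.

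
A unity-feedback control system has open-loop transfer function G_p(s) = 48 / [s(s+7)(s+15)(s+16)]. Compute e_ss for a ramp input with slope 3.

G_p(s) has one factor of s in the denominator, so the system is type 1.
K_v = lim_{s→0} s·G_p(s) = 48 / (7·15·16) = 1/35.
e_ss = 3/K_v = 3/(1/35) = 105.

105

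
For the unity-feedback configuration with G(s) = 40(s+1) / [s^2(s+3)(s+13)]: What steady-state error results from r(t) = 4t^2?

G(s) has two factors of s in the denominator, so the system is type 2.
K_a = lim_{s→0} s^2·G(s) = 40·1 / (3·13) = 40/39.
r(t) = 4t^2 gives R(s) = 8/s^3.
e_ss = 8/K_a = 8/(40/39) = 7.8.

7.8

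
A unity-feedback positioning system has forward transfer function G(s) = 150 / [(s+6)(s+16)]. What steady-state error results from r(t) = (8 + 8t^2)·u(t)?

System type = 0 (no poles at s=0). Treating each term separately:
  • 8: e_ss = 8/(1+K_p) with K_p=1.5625 → 128/41.
  • 8t^2: a type-0 system cannot track it, e_ss → ∞.
The unbounded component dominates.

infinity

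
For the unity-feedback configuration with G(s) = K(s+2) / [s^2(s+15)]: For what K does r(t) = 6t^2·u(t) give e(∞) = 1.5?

The open loop has two poles at the origin → type 2 system.
K_a = lim_{s→0} s^2·G(s) = K·2 / (15) = (2/15)·K.
e_ss = 12/K_a = 1.5 ⇒ K_a = 8 ⇒ K = 8/(2/15) = 60.

60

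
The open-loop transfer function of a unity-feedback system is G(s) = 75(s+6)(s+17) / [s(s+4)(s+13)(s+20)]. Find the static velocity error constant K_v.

765/104

G(s) has one factor of s in the denominator, so the system is type 1.
K_v = lim_{s→0} s·G(s) = 75·6·17 / (4·13·20) = 765/104.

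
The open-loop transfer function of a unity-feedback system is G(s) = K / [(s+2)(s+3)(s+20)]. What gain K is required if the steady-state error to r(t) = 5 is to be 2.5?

No free integrators in G(s): this is a type 0 system.
K_p = lim_{s→0} G(s) = K / (2·3·20) = (1/120)·K.
e_ss = 5/(1 + K_p) = 2.5 ⇒ 1 + (1/120)·K = 2 ⇒ K = 120.

120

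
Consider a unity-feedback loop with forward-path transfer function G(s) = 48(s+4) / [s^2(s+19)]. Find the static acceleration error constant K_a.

192/19

System type = 2 (two poles at s=0).
K_a = lim_{s→0} s^2·G(s) = 48·4 / (19) = 192/19.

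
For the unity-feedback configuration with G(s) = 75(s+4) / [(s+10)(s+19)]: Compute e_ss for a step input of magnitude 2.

The open loop has no poles at the origin → type 0 system.
K_p = lim_{s→0} G(s) = 75·4 / (10·19) = 30/19.
e_ss = 2/(1 + K_p) = 2/(49/19) = 38/49.

38/49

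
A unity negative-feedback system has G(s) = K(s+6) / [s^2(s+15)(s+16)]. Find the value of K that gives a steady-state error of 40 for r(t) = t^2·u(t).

2

G(s) has two factors of s in the denominator, so the system is type 2.
K_a = lim_{s→0} s^2·G(s) = K·6 / (15·16) = 0.025·K.
e_ss = 2/K_a = 40 ⇒ K_a = 0.05 ⇒ K = 0.05/0.025 = 2.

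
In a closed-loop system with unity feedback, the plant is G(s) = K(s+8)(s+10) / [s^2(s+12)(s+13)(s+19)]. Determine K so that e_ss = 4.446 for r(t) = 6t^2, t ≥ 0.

Two free integrators in G(s): this is a type 2 system.
K_a = lim_{s→0} s^2·G(s) = K·8·10 / (12·13·19) = (20/741)·K.
e_ss = 12/K_a = 4.446 ⇒ K_a = 2000/741 ⇒ K = (2000/741)/(20/741) = 100.

100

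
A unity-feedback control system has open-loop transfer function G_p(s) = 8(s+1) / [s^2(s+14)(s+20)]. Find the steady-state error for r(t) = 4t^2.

Two free integrators in G_p(s): this is a type 2 system.
K_a = lim_{s→0} s^2·G_p(s) = 8·1 / (14·20) = 1/35.
r(t) = 4t^2 gives R(s) = 8/s^3.
e_ss = 8/K_a = 8/(1/35) = 280.

280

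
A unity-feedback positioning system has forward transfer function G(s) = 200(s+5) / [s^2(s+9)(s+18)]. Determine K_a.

The open loop has two poles at the origin → type 2 system.
K_a = lim_{s→0} s^2·G(s) = 200·5 / (9·18) = 500/81.

500/81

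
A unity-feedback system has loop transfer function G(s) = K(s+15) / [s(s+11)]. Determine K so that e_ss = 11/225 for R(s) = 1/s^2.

15

G(s) has one factor of s in the denominator, so the system is type 1.
K_v = lim_{s→0} s·G(s) = K·15 / (11) = (15/11)·K.
e_ss = 1/K_v = 11/225 ⇒ K_v = 225/11 ⇒ K = (225/11)/(15/11) = 15.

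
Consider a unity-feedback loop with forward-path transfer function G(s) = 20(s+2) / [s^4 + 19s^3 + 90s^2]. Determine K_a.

4/9

Lowest-order denominator term is 90s^2, so the open loop has 2 poles at the origin → type 2 system.
K_a = lim_{s→0} s^2·G(s) = 20·2 / 90 = 4/9.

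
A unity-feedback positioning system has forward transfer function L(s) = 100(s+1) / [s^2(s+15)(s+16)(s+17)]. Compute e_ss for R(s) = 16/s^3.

652.8

L(s) has two factors of s in the denominator, so the system is type 2.
K_a = lim_{s→0} s^2·L(s) = 100·1 / (15·16·17) = 5/204.
r(t) = 8t^2 gives R(s) = 16/s^3.
e_ss = 16/K_a = 16/(5/204) = 652.8.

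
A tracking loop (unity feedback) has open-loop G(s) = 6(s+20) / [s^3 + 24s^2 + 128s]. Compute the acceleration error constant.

Lowest-order denominator term is 128s, so the open loop has 1 pole at the origin → type 1 system.
K_a = lim_{s→0} s^2·G(s) = 0 (the extra factor of s kills the finite limit).

0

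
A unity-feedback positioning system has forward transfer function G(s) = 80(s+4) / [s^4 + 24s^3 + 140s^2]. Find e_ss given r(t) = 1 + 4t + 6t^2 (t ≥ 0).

Factoring s^2 from the denominator leaves a polynomial with constant term 140, so the system is type 2. Treating each term separately:
  • 1: tracked with zero error.
  • 4t: tracked with zero error.
  • 6t^2: e_ss = 12/K_a with K_a=16/7 → 5.25.
Total e_ss = 5.25.

5.25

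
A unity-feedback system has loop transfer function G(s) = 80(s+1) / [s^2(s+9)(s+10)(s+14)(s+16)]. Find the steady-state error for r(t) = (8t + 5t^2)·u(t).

2520

System type = 2 (two poles at s=0). Treating each term separately:
  • 8t: tracked with zero error.
  • 5t^2: e_ss = 10/K_a with K_a=1/252 → 2520.
Total e_ss = 2520.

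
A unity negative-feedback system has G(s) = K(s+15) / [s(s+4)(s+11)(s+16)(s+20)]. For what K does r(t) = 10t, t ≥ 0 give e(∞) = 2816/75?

G(s) has one factor of s in the denominator, so the system is type 1.
K_v = lim_{s→0} s·G(s) = K·15 / (4·11·16·20) = (3/2816)·K.
e_ss = 10/K_v = 2816/75 ⇒ K_v = 375/1408 ⇒ K = (375/1408)/(3/2816) = 250.

250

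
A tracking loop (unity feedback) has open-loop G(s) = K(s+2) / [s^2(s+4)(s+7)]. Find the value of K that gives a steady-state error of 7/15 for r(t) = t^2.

Two free integrators in G(s): this is a type 2 system.
K_a = lim_{s→0} s^2·G(s) = K·2 / (4·7) = (1/14)·K.
e_ss = 2/K_a = 7/15 ⇒ K_a = 30/7 ⇒ K = (30/7)/(1/14) = 60.

60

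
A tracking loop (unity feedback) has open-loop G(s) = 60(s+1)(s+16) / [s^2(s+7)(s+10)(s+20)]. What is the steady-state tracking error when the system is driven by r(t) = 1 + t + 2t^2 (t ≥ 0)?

35/6

Two free integrators in G(s): this is a type 2 system. Taking each input component in turn:
  • 1: tracked with zero error.
  • t: tracked with zero error.
  • 2t^2: e_ss = 4/K_a with K_a=24/35 → 35/6.
Total e_ss = 35/6.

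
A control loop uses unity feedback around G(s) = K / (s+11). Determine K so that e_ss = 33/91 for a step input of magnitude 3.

The open loop has no poles at the origin → type 0 system.
K_p = lim_{s→0} G(s) = K / (11) = (1/11)·K.
e_ss = 3/(1 + K_p) = 33/91 ⇒ 1 + (1/11)·K = 91/11 ⇒ K = 80.

80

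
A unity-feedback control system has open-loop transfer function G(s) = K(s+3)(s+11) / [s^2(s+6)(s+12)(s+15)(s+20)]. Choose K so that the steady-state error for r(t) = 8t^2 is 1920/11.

60

G(s) has two factors of s in the denominator, so the system is type 2.
K_a = lim_{s→0} s^2·G(s) = K·3·11 / (6·12·15·20) = (11/7200)·K.
e_ss = 16/K_a = 1920/11 ⇒ K_a = 11/120 ⇒ K = (11/120)/(11/7200) = 60.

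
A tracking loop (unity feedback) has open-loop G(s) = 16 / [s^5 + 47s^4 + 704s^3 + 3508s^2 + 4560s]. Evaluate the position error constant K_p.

K_p = lim_{s→0} G(s); with 1 pole at the origin the limit diverges, so K_p = ∞.

infinity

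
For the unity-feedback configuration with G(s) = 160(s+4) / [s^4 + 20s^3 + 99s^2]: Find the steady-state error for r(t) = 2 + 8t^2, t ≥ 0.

Lowest-order denominator term is 99s^2, so the open loop has 2 poles at the origin → type 2 system. Taking each input component in turn:
  • 2: tracked with zero error.
  • 8t^2: e_ss = 16/K_a with K_a=640/99 → 2.475.
Total e_ss = 2.475.

2.475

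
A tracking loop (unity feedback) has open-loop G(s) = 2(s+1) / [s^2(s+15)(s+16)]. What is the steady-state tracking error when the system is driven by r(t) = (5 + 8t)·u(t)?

0

Two free integrators in G(s): this is a type 2 system. Taking each input component in turn:
  • 5: tracked with zero error.
  • 8t: tracked with zero error.
Total e_ss = 0.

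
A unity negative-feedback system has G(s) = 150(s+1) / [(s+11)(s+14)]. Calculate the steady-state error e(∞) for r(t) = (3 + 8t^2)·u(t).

infinity

No free integrators in G(s): this is a type 0 system. Treating each term separately:
  • 3: e_ss = 3/(1+K_p) with K_p=75/77 → 231/152.
  • 8t^2: a type-0 system cannot track it, e_ss → ∞.
The unbounded component dominates.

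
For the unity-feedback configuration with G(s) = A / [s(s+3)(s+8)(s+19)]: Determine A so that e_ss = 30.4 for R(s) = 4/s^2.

G(s) has one factor of s in the denominator, so the system is type 1.
K_v = lim_{s→0} s·G(s) = A / (3·8·19) = (1/456)·A.
e_ss = 4/K_v = 30.4 ⇒ K_v = 5/38 ⇒ A = (5/38)/(1/456) = 60.

60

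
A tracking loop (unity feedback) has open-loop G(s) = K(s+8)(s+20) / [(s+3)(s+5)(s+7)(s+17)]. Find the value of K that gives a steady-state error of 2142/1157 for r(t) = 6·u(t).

25

G(s) has no factors of s in the denominator, so the system is type 0.
K_p = lim_{s→0} G(s) = K·8·20 / (3·5·7·17) = (32/357)·K.
e_ss = 6/(1 + K_p) = 2142/1157 ⇒ 1 + (32/357)·K = 1157/357 ⇒ K = 25.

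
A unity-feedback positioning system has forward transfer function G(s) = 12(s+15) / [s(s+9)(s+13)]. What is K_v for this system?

20/13

G(s) has one factor of s in the denominator, so the system is type 1.
K_v = lim_{s→0} s·G(s) = 12·15 / (9·13) = 20/13.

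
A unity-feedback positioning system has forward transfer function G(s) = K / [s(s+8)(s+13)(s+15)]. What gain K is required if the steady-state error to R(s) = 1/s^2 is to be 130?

One free integrator in G(s): this is a type 1 system.
K_v = lim_{s→0} s·G(s) = K / (8·13·15) = (1/1560)·K.
e_ss = 1/K_v = 130 ⇒ K_v = 1/130 ⇒ K = (1/130)/(1/1560) = 12.

12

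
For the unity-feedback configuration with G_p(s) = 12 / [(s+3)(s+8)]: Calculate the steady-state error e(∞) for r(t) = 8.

16/3

G_p(s) has no factors of s in the denominator, so the system is type 0.
K_p = lim_{s→0} G_p(s) = 12 / (3·8) = 0.5.
e_ss = 8/(1 + K_p) = 8/1.5 = 16/3.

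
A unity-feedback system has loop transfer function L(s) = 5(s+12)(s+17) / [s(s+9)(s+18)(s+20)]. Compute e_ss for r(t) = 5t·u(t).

270/17

The open loop has one pole at the origin → type 1 system.
K_v = lim_{s→0} s·L(s) = 5·12·17 / (9·18·20) = 17/54.
e_ss = 5/K_v = 5/(17/54) = 270/17.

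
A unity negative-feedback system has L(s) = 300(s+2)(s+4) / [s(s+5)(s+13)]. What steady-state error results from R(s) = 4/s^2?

13/120

L(s) has one factor of s in the denominator, so the system is type 1.
K_v = lim_{s→0} s·L(s) = 300·2·4 / (5·13) = 480/13.
e_ss = 4/K_v = 4/(480/13) = 13/120.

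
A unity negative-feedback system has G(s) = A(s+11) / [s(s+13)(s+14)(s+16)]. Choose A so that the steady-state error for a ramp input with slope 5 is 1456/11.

System type = 1 (one pole at s=0).
K_v = lim_{s→0} s·G(s) = A·11 / (13·14·16) = (11/2912)·A.
e_ss = 5/K_v = 1456/11 ⇒ K_v = 55/1456 ⇒ A = (55/1456)/(11/2912) = 10.

10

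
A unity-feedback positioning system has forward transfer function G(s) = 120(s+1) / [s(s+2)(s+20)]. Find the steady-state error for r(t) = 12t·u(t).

The open loop has one pole at the origin → type 1 system.
K_v = lim_{s→0} s·G(s) = 120·1 / (2·20) = 3.
e_ss = 12/K_v = 12/3 = 4.

4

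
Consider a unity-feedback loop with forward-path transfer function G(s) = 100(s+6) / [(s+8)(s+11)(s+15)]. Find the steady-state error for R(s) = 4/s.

The open loop has no poles at the origin → type 0 system.
K_p = lim_{s→0} G(s) = 100·6 / (8·11·15) = 5/11.
e_ss = 4/(1 + K_p) = 4/(16/11) = 2.75.

2.75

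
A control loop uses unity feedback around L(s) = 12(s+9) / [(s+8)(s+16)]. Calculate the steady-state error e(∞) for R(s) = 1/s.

The open loop has no poles at the origin → type 0 system.
K_p = lim_{s→0} L(s) = 12·9 / (8·16) = 27/32.
e_ss = 1/(1 + K_p) = 1/(59/32) = 32/59.

32/59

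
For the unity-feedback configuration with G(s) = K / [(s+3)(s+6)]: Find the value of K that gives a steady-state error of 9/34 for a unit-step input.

No free integrators in G(s): this is a type 0 system.
K_p = lim_{s→0} G(s) = K / (3·6) = (1/18)·K.
e_ss = 1/(1 + K_p) = 9/34 ⇒ 1 + (1/18)·K = 34/9 ⇒ K = 50.

50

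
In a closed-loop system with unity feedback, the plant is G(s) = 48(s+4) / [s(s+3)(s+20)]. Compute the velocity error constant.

G(s) has one factor of s in the denominator, so the system is type 1.
K_v = lim_{s→0} s·G(s) = 48·4 / (3·20) = 3.2.

3.2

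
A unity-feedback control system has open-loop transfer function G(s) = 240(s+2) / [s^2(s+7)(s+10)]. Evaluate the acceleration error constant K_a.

48/7

System type = 2 (two poles at s=0).
K_a = lim_{s→0} s^2·G(s) = 240·2 / (7·10) = 48/7.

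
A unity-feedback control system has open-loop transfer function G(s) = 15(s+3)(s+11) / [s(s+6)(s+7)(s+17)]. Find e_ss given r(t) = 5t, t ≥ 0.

The open loop has one pole at the origin → type 1 system.
K_v = lim_{s→0} s·G(s) = 15·3·11 / (6·7·17) = 165/238.
e_ss = 5/K_v = 5/(165/238) = 238/33.

238/33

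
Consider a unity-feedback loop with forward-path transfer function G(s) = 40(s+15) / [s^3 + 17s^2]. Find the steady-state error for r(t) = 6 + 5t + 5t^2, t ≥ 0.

17/60

The denominator has no term below 17s^2 — 2 poles at s=0, type 2. By superposition:
  • 6: tracked with zero error.
  • 5t: tracked with zero error.
  • 5t^2: e_ss = 10/K_a with K_a=600/17 → 17/60.
Total e_ss = 17/60.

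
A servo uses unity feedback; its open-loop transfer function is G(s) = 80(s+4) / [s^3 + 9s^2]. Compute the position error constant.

K_p = lim_{s→0} G(s); with 2 poles at the origin the limit diverges, so K_p = ∞.

infinity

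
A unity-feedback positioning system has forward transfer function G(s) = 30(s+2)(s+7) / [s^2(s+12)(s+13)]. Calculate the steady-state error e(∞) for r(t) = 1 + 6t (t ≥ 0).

Two free integrators in G(s): this is a type 2 system. By superposition:
  • 1: tracked with zero error.
  • 6t: tracked with zero error.
Total e_ss = 0.

0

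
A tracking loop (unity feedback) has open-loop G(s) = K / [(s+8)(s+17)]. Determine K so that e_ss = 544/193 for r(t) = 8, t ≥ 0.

G(s) has no factors of s in the denominator, so the system is type 0.
K_p = lim_{s→0} G(s) = K / (8·17) = (1/136)·K.
e_ss = 8/(1 + K_p) = 544/193 ⇒ 1 + (1/136)·K = 193/68 ⇒ K = 250.

250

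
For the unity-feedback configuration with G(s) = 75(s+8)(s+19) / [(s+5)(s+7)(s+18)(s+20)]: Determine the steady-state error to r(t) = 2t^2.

infinity

The open loop has no poles at the origin → type 0 system.
For a type-0 system K_a = 0, so e_ss to a parabolic input is unbounded.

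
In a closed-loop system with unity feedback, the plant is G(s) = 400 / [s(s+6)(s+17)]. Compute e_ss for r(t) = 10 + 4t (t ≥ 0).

1.02

The open loop has one pole at the origin → type 1 system. Treating each term separately:
  • 10: tracked with zero error.
  • 4t: e_ss = 4/K_v with K_v=200/51 → 1.02.
Total e_ss = 1.02.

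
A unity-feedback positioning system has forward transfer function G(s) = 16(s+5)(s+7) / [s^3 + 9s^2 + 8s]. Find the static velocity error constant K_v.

Factoring s from the denominator leaves a polynomial with constant term 8, so the system is type 1.
K_v = lim_{s→0} s·G(s) = 16·5·7 / 8 = 70.

70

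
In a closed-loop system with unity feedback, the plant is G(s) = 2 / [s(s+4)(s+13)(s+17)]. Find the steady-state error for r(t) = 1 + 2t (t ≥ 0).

884

System type = 1 (one pole at s=0). Taking each input component in turn:
  • 1: tracked with zero error.
  • 2t: e_ss = 2/K_v with K_v=1/442 → 884.
Total e_ss = 884.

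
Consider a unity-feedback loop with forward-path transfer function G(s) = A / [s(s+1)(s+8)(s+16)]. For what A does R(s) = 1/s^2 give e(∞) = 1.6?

G(s) has one factor of s in the denominator, so the system is type 1.
K_v = lim_{s→0} s·G(s) = A / (1·8·16) = (1/128)·A.
e_ss = 1/K_v = 1.6 ⇒ K_v = 0.625 ⇒ A = 0.625/(1/128) = 80.

80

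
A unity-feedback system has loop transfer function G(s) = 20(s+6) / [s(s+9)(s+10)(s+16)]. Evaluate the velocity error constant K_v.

G(s) has one factor of s in the denominator, so the system is type 1.
K_v = lim_{s→0} s·G(s) = 20·6 / (9·10·16) = 1/12.

1/12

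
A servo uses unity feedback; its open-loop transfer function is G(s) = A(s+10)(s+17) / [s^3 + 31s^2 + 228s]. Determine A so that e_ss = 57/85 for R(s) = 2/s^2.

Factoring s from the denominator leaves a polynomial with constant term 228, so the system is type 1.
K_v = lim_{s→0} s·G(s) = A·10·17 / 228 = (85/114)·A.
e_ss = 2/K_v = 57/85 ⇒ K_v = 170/57 ⇒ A = (170/57)/(85/114) = 4.

4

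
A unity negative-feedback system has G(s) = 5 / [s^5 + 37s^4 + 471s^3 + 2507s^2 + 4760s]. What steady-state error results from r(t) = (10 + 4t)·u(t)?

3808

Lowest-order denominator term is 4760s, so the open loop has 1 pole at the origin → type 1 system. Taking each input component in turn:
  • 10: tracked with zero error.
  • 4t: e_ss = 4/K_v with K_v=1/952 → 3808.
Total e_ss = 3808.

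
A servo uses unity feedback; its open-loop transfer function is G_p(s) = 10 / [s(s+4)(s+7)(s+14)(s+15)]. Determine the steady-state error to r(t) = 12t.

7056

System type = 1 (one pole at s=0).
K_v = lim_{s→0} s·G_p(s) = 10 / (4·7·14·15) = 1/588.
e_ss = 12/K_v = 12/(1/588) = 7056.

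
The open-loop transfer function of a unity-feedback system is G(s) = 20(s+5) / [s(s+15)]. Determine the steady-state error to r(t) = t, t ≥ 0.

0.15

The open loop has one pole at the origin → type 1 system.
K_v = lim_{s→0} s·G(s) = 20·5 / (15) = 20/3.
e_ss = 1/K_v = 1/(20/3) = 0.15.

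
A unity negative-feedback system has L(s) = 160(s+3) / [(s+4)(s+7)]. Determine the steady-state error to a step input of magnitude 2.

The open loop has no poles at the origin → type 0 system.
K_p = lim_{s→0} L(s) = 160·3 / (4·7) = 120/7.
e_ss = 2/(1 + K_p) = 2/(127/7) = 14/127.

14/127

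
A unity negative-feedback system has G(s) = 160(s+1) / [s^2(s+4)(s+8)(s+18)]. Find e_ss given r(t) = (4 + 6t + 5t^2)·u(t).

System type = 2 (two poles at s=0). Treating each term separately:
  • 4: tracked with zero error.
  • 6t: tracked with zero error.
  • 5t^2: e_ss = 10/K_a with K_a=5/18 → 36.
Total e_ss = 36.

36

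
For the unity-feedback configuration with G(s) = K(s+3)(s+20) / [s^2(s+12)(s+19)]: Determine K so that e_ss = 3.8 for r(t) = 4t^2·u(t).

The open loop has two poles at the origin → type 2 system.
K_a = lim_{s→0} s^2·G(s) = K·3·20 / (12·19) = (5/19)·K.
e_ss = 8/K_a = 3.8 ⇒ K_a = 40/19 ⇒ K = (40/19)/(5/19) = 8.

8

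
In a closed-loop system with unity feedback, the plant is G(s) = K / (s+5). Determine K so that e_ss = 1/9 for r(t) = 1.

The open loop has no poles at the origin → type 0 system.
K_p = lim_{s→0} G(s) = K / (5) = 0.2·K.
e_ss = 1/(1 + K_p) = 1/9 ⇒ 1 + 0.2·K = 9 ⇒ K = 40.

40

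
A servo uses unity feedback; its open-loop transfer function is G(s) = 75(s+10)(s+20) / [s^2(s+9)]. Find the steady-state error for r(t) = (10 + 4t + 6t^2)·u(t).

0.0072

Two free integrators in G(s): this is a type 2 system. Treating each term separately:
  • 10: tracked with zero error.
  • 4t: tracked with zero error.
  • 6t^2: e_ss = 12/K_a with K_a=5000/3 → 0.0072.
Total e_ss = 0.0072.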